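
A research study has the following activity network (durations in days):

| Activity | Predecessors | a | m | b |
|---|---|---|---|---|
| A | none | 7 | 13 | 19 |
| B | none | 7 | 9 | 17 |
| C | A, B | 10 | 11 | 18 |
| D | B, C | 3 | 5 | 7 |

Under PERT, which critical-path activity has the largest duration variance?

A

te_A = (7 + 4·13 + 19)/6 = 78/6 = 13; σ²_A = ((19−7)/6)² = 4.000
te_B = (7 + 4·9 + 17)/6 = 60/6 = 10; σ²_B = ((17−7)/6)² = 2.778
te_C = (10 + 4·11 + 18)/6 = 72/6 = 12; σ²_C = ((18−10)/6)² = 1.778
te_D = (3 + 4·5 + 7)/6 = 30/6 = 5; σ²_D = ((7−3)/6)² = 0.444

Forward pass:
ES_A = 0; EF_A = 13
ES_B = 0; EF_B = 10
ES_C = max(EF_A=13, EF_B=10) = 13; EF_C = 13+12 = 25
ES_D = max(EF_B=10, EF_C=25) = 25; EF_D = 25+5 = 30
Expected project duration μ = 30 days. Critical path: A → C → D.

Variances on critical path: σ²_A=4.000, σ²_C=1.778, σ²_D=0.444.
Largest is σ²_A = 4.000.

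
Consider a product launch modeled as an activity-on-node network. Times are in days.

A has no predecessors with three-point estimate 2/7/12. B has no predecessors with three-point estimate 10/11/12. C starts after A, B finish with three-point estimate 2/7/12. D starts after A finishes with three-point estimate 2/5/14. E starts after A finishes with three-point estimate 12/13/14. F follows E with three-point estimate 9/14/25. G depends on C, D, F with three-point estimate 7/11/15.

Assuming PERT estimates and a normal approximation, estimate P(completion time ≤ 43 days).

0.191

te_A = (2 + 4·7 + 12)/6 = 42/6 = 7; σ²_A = ((12−2)/6)² = 2.778
te_B = (10 + 4·11 + 12)/6 = 66/6 = 11; σ²_B = ((12−10)/6)² = 0.111
te_C = (2 + 4·7 + 12)/6 = 42/6 = 7; σ²_C = ((12−2)/6)² = 2.778
te_D = (2 + 4·5 + 14)/6 = 36/6 = 6; σ²_D = ((14−2)/6)² = 4.000
te_E = (12 + 4·13 + 14)/6 = 78/6 = 13; σ²_E = ((14−12)/6)² = 0.111
te_F = (9 + 4·14 + 25)/6 = 90/6 = 15; σ²_F = ((25−9)/6)² = 7.111
te_G = (7 + 4·11 + 15)/6 = 66/6 = 11; σ²_G = ((15−7)/6)² = 1.778

Forward pass:
ES_A = 0; EF_A = 7
ES_B = 0; EF_B = 11
ES_C = max(EF_A=7, EF_B=11) = 11; EF_C = 11+7 = 18
ES_D = 7; EF_D = 7+6 = 13
ES_E = 7; EF_E = 7+13 = 20
ES_F = 20; EF_F = 20+15 = 35
ES_G = max(EF_C=18, EF_D=13, EF_F=35) = 35; EF_G = 35+11 = 46
Expected project duration μ = 46 days. Critical path: A → E → F → G.

Variance along critical path = 2.778 + 0.111 + 7.111 + 1.778 = 11.778; σ = √11.778 = 3.432 days.
Z = (43 − 46) / 3.432 = -0.874
P(T ≤ 43) = Φ(-0.874) ≈ 0.191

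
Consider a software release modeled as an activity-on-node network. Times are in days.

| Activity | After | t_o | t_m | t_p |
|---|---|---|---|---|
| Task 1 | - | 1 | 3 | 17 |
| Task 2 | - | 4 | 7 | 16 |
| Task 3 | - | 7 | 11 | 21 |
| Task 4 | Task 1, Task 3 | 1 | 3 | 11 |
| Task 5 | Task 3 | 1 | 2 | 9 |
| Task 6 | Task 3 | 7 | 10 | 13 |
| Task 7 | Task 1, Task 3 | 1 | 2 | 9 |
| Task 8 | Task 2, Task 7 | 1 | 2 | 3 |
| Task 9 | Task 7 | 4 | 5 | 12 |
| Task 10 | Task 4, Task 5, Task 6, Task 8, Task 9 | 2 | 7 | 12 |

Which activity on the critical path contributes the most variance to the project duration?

te_Task 1 = (1 + 4·3 + 17)/6 = 30/6 = 5; σ²_Task 1 = ((17−1)/6)² = 7.111
te_Task 2 = (4 + 4·7 + 16)/6 = 48/6 = 8; σ²_Task 2 = ((16−4)/6)² = 4.000
te_Task 3 = (7 + 4·11 + 21)/6 = 72/6 = 12; σ²_Task 3 = ((21−7)/6)² = 5.444
te_Task 4 = (1 + 4·3 + 11)/6 = 24/6 = 4; σ²_Task 4 = ((11−1)/6)² = 2.778
te_Task 5 = (1 + 4·2 + 9)/6 = 18/6 = 3; σ²_Task 5 = ((9−1)/6)² = 1.778
te_Task 6 = (7 + 4·10 + 13)/6 = 60/6 = 10; σ²_Task 6 = ((13−7)/6)² = 1.000
te_Task 7 = (1 + 4·2 + 9)/6 = 18/6 = 3; σ²_Task 7 = ((9−1)/6)² = 1.778
te_Task 8 = (1 + 4·2 + 3)/6 = 12/6 = 2; σ²_Task 8 = ((3−1)/6)² = 0.111
te_Task 9 = (4 + 4·5 + 12)/6 = 36/6 = 6; σ²_Task 9 = ((12−4)/6)² = 1.778
te_Task 10 = (2 + 4·7 + 12)/6 = 42/6 = 7; σ²_Task 10 = ((12−2)/6)² = 2.778

Forward pass:
ES_Task 1 = 0; EF_Task 1 = 5
ES_Task 2 = 0; EF_Task 2 = 8
ES_Task 3 = 0; EF_Task 3 = 12
ES_Task 4 = max(EF_Task 1=5, EF_Task 3=12) = 12; EF_Task 4 = 12+4 = 16
ES_Task 5 = 12; EF_Task 5 = 12+3 = 15
ES_Task 6 = 12; EF_Task 6 = 12+10 = 22
ES_Task 7 = max(EF_Task 1=5, EF_Task 3=12) = 12; EF_Task 7 = 12+3 = 15
ES_Task 8 = max(EF_Task 2=8, EF_Task 7=15) = 15; EF_Task 8 = 15+2 = 17
ES_Task 9 = 15; EF_Task 9 = 15+6 = 21
ES_Task 10 = max(EF_Task 4=16, EF_Task 5=15, EF_Task 6=22, EF_Task 8=17, EF_Task 9=21) = 22; EF_Task 10 = 22+7 = 29
Expected project duration μ = 29 days. Critical path: Task 3 → Task 6 → Task 10.

Variances on critical path: σ²_Task 3=5.444, σ²_Task 6=1.000, σ²_Task 10=2.778.
Largest is σ²_Task 3 = 5.444.

Task 3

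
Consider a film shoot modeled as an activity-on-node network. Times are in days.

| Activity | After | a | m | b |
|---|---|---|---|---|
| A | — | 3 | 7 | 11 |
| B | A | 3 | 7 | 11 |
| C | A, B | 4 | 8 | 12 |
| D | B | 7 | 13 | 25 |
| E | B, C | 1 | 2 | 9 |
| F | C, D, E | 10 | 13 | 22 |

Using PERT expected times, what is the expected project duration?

42 days

te_A = (3 + 4·7 + 11)/6 = 42/6 = 7
te_B = (3 + 4·7 + 11)/6 = 42/6 = 7
te_C = (4 + 4·8 + 12)/6 = 48/6 = 8
te_D = (7 + 4·13 + 25)/6 = 84/6 = 14
te_E = (1 + 4·2 + 9)/6 = 18/6 = 3
te_F = (10 + 4·13 + 22)/6 = 84/6 = 14

Forward pass:
ES_A = 0; EF_A = 7
ES_B = 7; EF_B = 7+7 = 14
ES_C = max(EF_A=7, EF_B=14) = 14; EF_C = 14+8 = 22
ES_D = 14; EF_D = 14+14 = 28
ES_E = max(EF_B=14, EF_C=22) = 22; EF_E = 22+3 = 25
ES_F = max(EF_C=22, EF_D=28, EF_E=25) = 28; EF_F = 28+14 = 42
Expected project duration μ = 42 days. Critical path: A → B → D → F.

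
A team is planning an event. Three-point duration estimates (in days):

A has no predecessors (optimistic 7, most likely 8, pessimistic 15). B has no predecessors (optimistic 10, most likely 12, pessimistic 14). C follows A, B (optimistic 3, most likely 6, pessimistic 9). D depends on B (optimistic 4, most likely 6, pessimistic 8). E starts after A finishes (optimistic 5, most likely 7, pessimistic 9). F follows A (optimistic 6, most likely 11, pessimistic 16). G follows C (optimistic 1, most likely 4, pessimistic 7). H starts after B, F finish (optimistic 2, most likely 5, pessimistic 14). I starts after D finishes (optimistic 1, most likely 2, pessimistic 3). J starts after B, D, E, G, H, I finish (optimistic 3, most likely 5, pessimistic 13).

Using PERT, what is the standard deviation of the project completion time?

te_A = (7 + 4·8 + 15)/6 = 54/6 = 9; σ²_A = ((15−7)/6)² = 1.778
te_B = (10 + 4·12 + 14)/6 = 72/6 = 12; σ²_B = ((14−10)/6)² = 0.444
te_C = (3 + 4·6 + 9)/6 = 36/6 = 6; σ²_C = ((9−3)/6)² = 1.000
te_D = (4 + 4·6 + 8)/6 = 36/6 = 6; σ²_D = ((8−4)/6)² = 0.444
te_E = (5 + 4·7 + 9)/6 = 42/6 = 7; σ²_E = ((9−5)/6)² = 0.444
te_F = (6 + 4·11 + 16)/6 = 66/6 = 11; σ²_F = ((16−6)/6)² = 2.778
te_G = (1 + 4·4 + 7)/6 = 24/6 = 4; σ²_G = ((7−1)/6)² = 1.000
te_H = (2 + 4·5 + 14)/6 = 36/6 = 6; σ²_H = ((14−2)/6)² = 4.000
te_I = (1 + 4·2 + 3)/6 = 12/6 = 2; σ²_I = ((3−1)/6)² = 0.111
te_J = (3 + 4·5 + 13)/6 = 36/6 = 6; σ²_J = ((13−3)/6)² = 2.778

Forward pass:
ES_A = 0; EF_A = 9
ES_B = 0; EF_B = 12
ES_C = max(EF_A=9, EF_B=12) = 12; EF_C = 12+6 = 18
ES_D = 12; EF_D = 12+6 = 18
ES_E = 9; EF_E = 9+7 = 16
ES_F = 9; EF_F = 9+11 = 20
ES_G = 18; EF_G = 18+4 = 22
ES_H = max(EF_B=12, EF_F=20) = 20; EF_H = 20+6 = 26
ES_I = 18; EF_I = 18+2 = 20
ES_J = max(EF_B=12, EF_D=18, EF_E=16, EF_G=22, EF_H=26, EF_I=20) = 26; EF_J = 26+6 = 32
Expected project duration μ = 32 days. Critical path: A → F → H → J.

Variance along critical path = 1.778 + 2.778 + 4.000 + 2.778 = 11.333
σ = √11.333 = 3.367 days

3.37 days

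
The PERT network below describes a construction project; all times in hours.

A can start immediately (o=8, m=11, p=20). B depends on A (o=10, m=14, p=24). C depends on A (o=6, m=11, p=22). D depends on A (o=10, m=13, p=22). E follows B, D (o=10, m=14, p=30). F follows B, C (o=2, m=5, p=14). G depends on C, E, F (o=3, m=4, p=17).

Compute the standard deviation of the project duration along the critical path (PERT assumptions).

te_A = (8 + 4·11 + 20)/6 = 72/6 = 12; σ²_A = ((20−8)/6)² = 4.000
te_B = (10 + 4·14 + 24)/6 = 90/6 = 15; σ²_B = ((24−10)/6)² = 5.444
te_C = (6 + 4·11 + 22)/6 = 72/6 = 12; σ²_C = ((22−6)/6)² = 7.111
te_D = (10 + 4·13 + 22)/6 = 84/6 = 14; σ²_D = ((22−10)/6)² = 4.000
te_E = (10 + 4·14 + 30)/6 = 96/6 = 16; σ²_E = ((30−10)/6)² = 11.111
te_F = (2 + 4·5 + 14)/6 = 36/6 = 6; σ²_F = ((14−2)/6)² = 4.000
te_G = (3 + 4·4 + 17)/6 = 36/6 = 6; σ²_G = ((17−3)/6)² = 5.444

Forward pass:
ES_A = 0; EF_A = 12
ES_B = 12; EF_B = 12+15 = 27
ES_C = 12; EF_C = 12+12 = 24
ES_D = 12; EF_D = 12+14 = 26
ES_E = max(EF_B=27, EF_D=26) = 27; EF_E = 27+16 = 43
ES_F = max(EF_B=27, EF_C=24) = 27; EF_F = 27+6 = 33
ES_G = max(EF_C=24, EF_E=43, EF_F=33) = 43; EF_G = 43+6 = 49
Expected project duration μ = 49 hours. Critical path: A → B → E → G.

Variance along critical path = 4.000 + 5.444 + 11.111 + 5.444 = 26.000
σ = √26.000 = 5.099 hours

5.10 hours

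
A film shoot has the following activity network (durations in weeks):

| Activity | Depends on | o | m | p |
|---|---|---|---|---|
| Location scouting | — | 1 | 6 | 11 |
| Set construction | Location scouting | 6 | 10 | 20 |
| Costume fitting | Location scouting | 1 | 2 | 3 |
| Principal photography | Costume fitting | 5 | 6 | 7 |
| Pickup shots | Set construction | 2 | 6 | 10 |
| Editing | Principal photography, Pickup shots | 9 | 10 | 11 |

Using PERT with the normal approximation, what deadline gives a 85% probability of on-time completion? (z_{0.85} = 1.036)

te_Location scouting = (1 + 4·6 + 11)/6 = 36/6 = 6; σ²_Location scouting = ((11−1)/6)² = 2.778
te_Set construction = (6 + 4·10 + 20)/6 = 66/6 = 11; σ²_Set construction = ((20−6)/6)² = 5.444
te_Costume fitting = (1 + 4·2 + 3)/6 = 12/6 = 2; σ²_Costume fitting = ((3−1)/6)² = 0.111
te_Principal photography = (5 + 4·6 + 7)/6 = 36/6 = 6; σ²_Principal photography = ((7−5)/6)² = 0.111
te_Pickup shots = (2 + 4·6 + 10)/6 = 36/6 = 6; σ²_Pickup shots = ((10−2)/6)² = 1.778
te_Editing = (9 + 4·10 + 11)/6 = 60/6 = 10; σ²_Editing = ((11−9)/6)² = 0.111

Forward pass:
ES_Location scouting = 0; EF_Location scouting = 6
ES_Set construction = 6; EF_Set construction = 6+11 = 17
ES_Costume fitting = 6; EF_Costume fitting = 6+2 = 8
ES_Principal photography = 8; EF_Principal photography = 8+6 = 14
ES_Pickup shots = 17; EF_Pickup shots = 17+6 = 23
ES_Editing = max(EF_Principal photography=14, EF_Pickup shots=23) = 23; EF_Editing = 23+10 = 33
Expected project duration μ = 33 weeks. Critical path: Location scouting → Set construction → Pickup shots → Editing.

Variance along critical path = 2.778 + 5.444 + 1.778 + 0.111 = 10.111; σ = 3.180 weeks.
D = μ + z·σ = 33 + 1.036·3.180 = 36.3 weeks

36.3 weeks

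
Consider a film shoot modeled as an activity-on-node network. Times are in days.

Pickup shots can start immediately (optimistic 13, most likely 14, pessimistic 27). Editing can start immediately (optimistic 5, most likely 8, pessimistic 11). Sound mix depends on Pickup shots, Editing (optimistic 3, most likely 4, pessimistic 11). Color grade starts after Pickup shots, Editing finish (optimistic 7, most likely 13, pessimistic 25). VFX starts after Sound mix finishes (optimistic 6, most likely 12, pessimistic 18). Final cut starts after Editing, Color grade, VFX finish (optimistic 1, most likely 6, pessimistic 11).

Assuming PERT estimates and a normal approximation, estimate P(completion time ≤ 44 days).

te_Pickup shots = (13 + 4·14 + 27)/6 = 96/6 = 16; σ²_Pickup shots = ((27−13)/6)² = 5.444
te_Editing = (5 + 4·8 + 11)/6 = 48/6 = 8; σ²_Editing = ((11−5)/6)² = 1.000
te_Sound mix = (3 + 4·4 + 11)/6 = 30/6 = 5; σ²_Sound mix = ((11−3)/6)² = 1.778
te_Color grade = (7 + 4·13 + 25)/6 = 84/6 = 14; σ²_Color grade = ((25−7)/6)² = 9.000
te_VFX = (6 + 4·12 + 18)/6 = 72/6 = 12; σ²_VFX = ((18−6)/6)² = 4.000
te_Final cut = (1 + 4·6 + 11)/6 = 36/6 = 6; σ²_Final cut = ((11−1)/6)² = 2.778

Forward pass:
ES_Pickup shots = 0; EF_Pickup shots = 16
ES_Editing = 0; EF_Editing = 8
ES_Sound mix = max(EF_Pickup shots=16, EF_Editing=8) = 16; EF_Sound mix = 16+5 = 21
ES_Color grade = max(EF_Pickup shots=16, EF_Editing=8) = 16; EF_Color grade = 16+14 = 30
ES_VFX = 21; EF_VFX = 21+12 = 33
ES_Final cut = max(EF_Editing=8, EF_Color grade=30, EF_VFX=33) = 33; EF_Final cut = 33+6 = 39
Expected project duration μ = 39 days. Critical path: Pickup shots → Sound mix → VFX → Final cut.

Variance along critical path = 5.444 + 1.778 + 4.000 + 2.778 = 14.000; σ = √14.000 = 3.742 days.
Z = (44 − 39) / 3.742 = 1.336
P(T ≤ 44) = Φ(1.336) ≈ 0.909

0.909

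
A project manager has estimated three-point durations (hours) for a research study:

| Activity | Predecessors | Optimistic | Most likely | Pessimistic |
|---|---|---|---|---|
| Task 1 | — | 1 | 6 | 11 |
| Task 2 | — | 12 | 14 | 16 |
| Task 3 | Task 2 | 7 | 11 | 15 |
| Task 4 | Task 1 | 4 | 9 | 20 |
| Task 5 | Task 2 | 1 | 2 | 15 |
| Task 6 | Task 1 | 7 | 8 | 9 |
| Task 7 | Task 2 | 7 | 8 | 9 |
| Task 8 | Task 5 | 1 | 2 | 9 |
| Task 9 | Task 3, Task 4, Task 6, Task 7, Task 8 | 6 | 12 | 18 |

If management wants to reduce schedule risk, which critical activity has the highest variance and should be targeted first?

Task 9

te_Task 1 = (1 + 4·6 + 11)/6 = 36/6 = 6; σ²_Task 1 = ((11−1)/6)² = 2.778
te_Task 2 = (12 + 4·14 + 16)/6 = 84/6 = 14; σ²_Task 2 = ((16−12)/6)² = 0.444
te_Task 3 = (7 + 4·11 + 15)/6 = 66/6 = 11; σ²_Task 3 = ((15−7)/6)² = 1.778
te_Task 4 = (4 + 4·9 + 20)/6 = 60/6 = 10; σ²_Task 4 = ((20−4)/6)² = 7.111
te_Task 5 = (1 + 4·2 + 15)/6 = 24/6 = 4; σ²_Task 5 = ((15−1)/6)² = 5.444
te_Task 6 = (7 + 4·8 + 9)/6 = 48/6 = 8; σ²_Task 6 = ((9−7)/6)² = 0.111
te_Task 7 = (7 + 4·8 + 9)/6 = 48/6 = 8; σ²_Task 7 = ((9−7)/6)² = 0.111
te_Task 8 = (1 + 4·2 + 9)/6 = 18/6 = 3; σ²_Task 8 = ((9−1)/6)² = 1.778
te_Task 9 = (6 + 4·12 + 18)/6 = 72/6 = 12; σ²_Task 9 = ((18−6)/6)² = 4.000

Forward pass:
ES_Task 1 = 0; EF_Task 1 = 6
ES_Task 2 = 0; EF_Task 2 = 14
ES_Task 3 = 14; EF_Task 3 = 14+11 = 25
ES_Task 4 = 6; EF_Task 4 = 6+10 = 16
ES_Task 5 = 14; EF_Task 5 = 14+4 = 18
ES_Task 6 = 6; EF_Task 6 = 6+8 = 14
ES_Task 7 = 14; EF_Task 7 = 14+8 = 22
ES_Task 8 = 18; EF_Task 8 = 18+3 = 21
ES_Task 9 = max(EF_Task 3=25, EF_Task 4=16, EF_Task 6=14, EF_Task 7=22, EF_Task 8=21) = 25; EF_Task 9 = 25+12 = 37
Expected project duration μ = 37 hours. Critical path: Task 2 → Task 3 → Task 9.

Variances on critical path: σ²_Task 2=0.444, σ²_Task 3=1.778, σ²_Task 9=4.000.
Largest is σ²_Task 9 = 4.000.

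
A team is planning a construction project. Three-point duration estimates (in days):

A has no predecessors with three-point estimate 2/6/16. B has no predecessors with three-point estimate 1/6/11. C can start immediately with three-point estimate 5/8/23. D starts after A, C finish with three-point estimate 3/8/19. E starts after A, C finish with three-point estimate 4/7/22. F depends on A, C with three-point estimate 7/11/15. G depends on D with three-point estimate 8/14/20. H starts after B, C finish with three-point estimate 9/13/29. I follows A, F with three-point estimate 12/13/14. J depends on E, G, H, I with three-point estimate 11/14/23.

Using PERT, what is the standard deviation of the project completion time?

te_A = (2 + 4·6 + 16)/6 = 42/6 = 7; σ²_A = ((16−2)/6)² = 5.444
te_B = (1 + 4·6 + 11)/6 = 36/6 = 6; σ²_B = ((11−1)/6)² = 2.778
te_C = (5 + 4·8 + 23)/6 = 60/6 = 10; σ²_C = ((23−5)/6)² = 9.000
te_D = (3 + 4·8 + 19)/6 = 54/6 = 9; σ²_D = ((19−3)/6)² = 7.111
te_E = (4 + 4·7 + 22)/6 = 54/6 = 9; σ²_E = ((22−4)/6)² = 9.000
te_F = (7 + 4·11 + 15)/6 = 66/6 = 11; σ²_F = ((15−7)/6)² = 1.778
te_G = (8 + 4·14 + 20)/6 = 84/6 = 14; σ²_G = ((20−8)/6)² = 4.000
te_H = (9 + 4·13 + 29)/6 = 90/6 = 15; σ²_H = ((29−9)/6)² = 11.111
te_I = (12 + 4·13 + 14)/6 = 78/6 = 13; σ²_I = ((14−12)/6)² = 0.111
te_J = (11 + 4·14 + 23)/6 = 90/6 = 15; σ²_J = ((23−11)/6)² = 4.000

Forward pass:
ES_A = 0; EF_A = 7
ES_B = 0; EF_B = 6
ES_C = 0; EF_C = 10
ES_D = max(EF_A=7, EF_C=10) = 10; EF_D = 10+9 = 19
ES_E = max(EF_A=7, EF_C=10) = 10; EF_E = 10+9 = 19
ES_F = max(EF_A=7, EF_C=10) = 10; EF_F = 10+11 = 21
ES_G = 19; EF_G = 19+14 = 33
ES_H = max(EF_B=6, EF_C=10) = 10; EF_H = 10+15 = 25
ES_I = max(EF_A=7, EF_F=21) = 21; EF_I = 21+13 = 34
ES_J = max(EF_E=19, EF_G=33, EF_H=25, EF_I=34) = 34; EF_J = 34+15 = 49
Expected project duration μ = 49 days. Critical path: C → F → I → J.

Variance along critical path = 9.000 + 1.778 + 0.111 + 4.000 = 14.889
σ = √14.889 = 3.859 days

3.86 days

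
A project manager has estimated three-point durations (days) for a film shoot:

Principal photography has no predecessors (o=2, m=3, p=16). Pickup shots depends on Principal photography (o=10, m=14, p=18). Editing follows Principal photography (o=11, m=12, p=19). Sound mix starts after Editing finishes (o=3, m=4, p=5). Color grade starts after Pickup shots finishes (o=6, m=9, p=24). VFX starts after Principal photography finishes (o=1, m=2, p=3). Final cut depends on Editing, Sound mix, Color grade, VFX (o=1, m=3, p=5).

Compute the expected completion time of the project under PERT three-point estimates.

te_Principal photography = (2 + 4·3 + 16)/6 = 30/6 = 5
te_Pickup shots = (10 + 4·14 + 18)/6 = 84/6 = 14
te_Editing = (11 + 4·12 + 19)/6 = 78/6 = 13
te_Sound mix = (3 + 4·4 + 5)/6 = 24/6 = 4
te_Color grade = (6 + 4·9 + 24)/6 = 66/6 = 11
te_VFX = (1 + 4·2 + 3)/6 = 12/6 = 2
te_Final cut = (1 + 4·3 + 5)/6 = 18/6 = 3

Forward pass:
ES_Principal photography = 0; EF_Principal photography = 5
ES_Pickup shots = 5; EF_Pickup shots = 5+14 = 19
ES_Editing = 5; EF_Editing = 5+13 = 18
ES_Sound mix = 18; EF_Sound mix = 18+4 = 22
ES_Color grade = 19; EF_Color grade = 19+11 = 30
ES_VFX = 5; EF_VFX = 5+2 = 7
ES_Final cut = max(EF_Editing=18, EF_Sound mix=22, EF_Color grade=30, EF_VFX=7) = 30; EF_Final cut = 30+3 = 33
Expected project duration μ = 33 days. Critical path: Principal photography → Pickup shots → Color grade → Final cut.

33 days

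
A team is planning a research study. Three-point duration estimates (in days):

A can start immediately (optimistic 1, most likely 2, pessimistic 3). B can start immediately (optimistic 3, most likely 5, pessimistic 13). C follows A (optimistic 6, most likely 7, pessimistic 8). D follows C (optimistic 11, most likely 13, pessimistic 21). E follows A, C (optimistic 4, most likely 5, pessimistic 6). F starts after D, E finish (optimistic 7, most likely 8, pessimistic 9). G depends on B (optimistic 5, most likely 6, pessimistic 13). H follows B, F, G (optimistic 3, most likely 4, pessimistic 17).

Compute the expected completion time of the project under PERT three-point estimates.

37 days

te_A = (1 + 4·2 + 3)/6 = 12/6 = 2
te_B = (3 + 4·5 + 13)/6 = 36/6 = 6
te_C = (6 + 4·7 + 8)/6 = 42/6 = 7
te_D = (11 + 4·13 + 21)/6 = 84/6 = 14
te_E = (4 + 4·5 + 6)/6 = 30/6 = 5
te_F = (7 + 4·8 + 9)/6 = 48/6 = 8
te_G = (5 + 4·6 + 13)/6 = 42/6 = 7
te_H = (3 + 4·4 + 17)/6 = 36/6 = 6

Forward pass:
ES_A = 0; EF_A = 2
ES_B = 0; EF_B = 6
ES_C = 2; EF_C = 2+7 = 9
ES_D = 9; EF_D = 9+14 = 23
ES_E = max(EF_A=2, EF_C=9) = 9; EF_E = 9+5 = 14
ES_F = max(EF_D=23, EF_E=14) = 23; EF_F = 23+8 = 31
ES_G = 6; EF_G = 6+7 = 13
ES_H = max(EF_B=6, EF_F=31, EF_G=13) = 31; EF_H = 31+6 = 37
Expected project duration μ = 37 days. Critical path: A → C → D → F → H.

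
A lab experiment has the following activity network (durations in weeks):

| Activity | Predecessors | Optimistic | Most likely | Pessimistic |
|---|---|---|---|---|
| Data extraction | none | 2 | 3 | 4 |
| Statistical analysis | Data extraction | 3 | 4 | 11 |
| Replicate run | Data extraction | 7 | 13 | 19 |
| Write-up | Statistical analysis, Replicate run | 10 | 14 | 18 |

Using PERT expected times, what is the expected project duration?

te_Data extraction = (2 + 4·3 + 4)/6 = 18/6 = 3
te_Statistical analysis = (3 + 4·4 + 11)/6 = 30/6 = 5
te_Replicate run = (7 + 4·13 + 19)/6 = 78/6 = 13
te_Write-up = (10 + 4·14 + 18)/6 = 84/6 = 14

Forward pass:
ES_Data extraction = 0; EF_Data extraction = 3
ES_Statistical analysis = 3; EF_Statistical analysis = 3+5 = 8
ES_Replicate run = 3; EF_Replicate run = 3+13 = 16
ES_Write-up = max(EF_Statistical analysis=8, EF_Replicate run=16) = 16; EF_Write-up = 16+14 = 30
Expected project duration μ = 30 weeks. Critical path: Data extraction → Replicate run → Write-up.

30 weeks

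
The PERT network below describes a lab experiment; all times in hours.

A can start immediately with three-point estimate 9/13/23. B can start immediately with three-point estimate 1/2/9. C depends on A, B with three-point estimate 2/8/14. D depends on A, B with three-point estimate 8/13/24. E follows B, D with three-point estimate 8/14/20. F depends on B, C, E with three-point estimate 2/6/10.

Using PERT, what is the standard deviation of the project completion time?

te_A = (9 + 4·13 + 23)/6 = 84/6 = 14; σ²_A = ((23−9)/6)² = 5.444
te_B = (1 + 4·2 + 9)/6 = 18/6 = 3; σ²_B = ((9−1)/6)² = 1.778
te_C = (2 + 4·8 + 14)/6 = 48/6 = 8; σ²_C = ((14−2)/6)² = 4.000
te_D = (8 + 4·13 + 24)/6 = 84/6 = 14; σ²_D = ((24−8)/6)² = 7.111
te_E = (8 + 4·14 + 20)/6 = 84/6 = 14; σ²_E = ((20−8)/6)² = 4.000
te_F = (2 + 4·6 + 10)/6 = 36/6 = 6; σ²_F = ((10−2)/6)² = 1.778

Forward pass:
ES_A = 0; EF_A = 14
ES_B = 0; EF_B = 3
ES_C = max(EF_A=14, EF_B=3) = 14; EF_C = 14+8 = 22
ES_D = max(EF_A=14, EF_B=3) = 14; EF_D = 14+14 = 28
ES_E = max(EF_B=3, EF_D=28) = 28; EF_E = 28+14 = 42
ES_F = max(EF_B=3, EF_C=22, EF_E=42) = 42; EF_F = 42+6 = 48
Expected project duration μ = 48 hours. Critical path: A → D → E → F.

Variance along critical path = 5.444 + 7.111 + 4.000 + 1.778 = 18.333
σ = √18.333 = 4.282 hours

4.28 hours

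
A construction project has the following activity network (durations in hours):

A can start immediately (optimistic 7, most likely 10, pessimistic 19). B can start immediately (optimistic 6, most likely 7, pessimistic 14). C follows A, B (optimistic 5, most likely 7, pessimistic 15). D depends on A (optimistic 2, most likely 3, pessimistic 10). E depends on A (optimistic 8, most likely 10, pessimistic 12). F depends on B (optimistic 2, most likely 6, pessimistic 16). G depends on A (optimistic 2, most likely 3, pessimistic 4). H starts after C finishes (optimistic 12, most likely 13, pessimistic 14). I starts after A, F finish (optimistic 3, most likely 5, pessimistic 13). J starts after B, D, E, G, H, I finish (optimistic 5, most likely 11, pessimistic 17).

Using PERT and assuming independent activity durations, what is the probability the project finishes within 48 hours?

0.935

te_A = (7 + 4·10 + 19)/6 = 66/6 = 11; σ²_A = ((19−7)/6)² = 4.000
te_B = (6 + 4·7 + 14)/6 = 48/6 = 8; σ²_B = ((14−6)/6)² = 1.778
te_C = (5 + 4·7 + 15)/6 = 48/6 = 8; σ²_C = ((15−5)/6)² = 2.778
te_D = (2 + 4·3 + 10)/6 = 24/6 = 4; σ²_D = ((10−2)/6)² = 1.778
te_E = (8 + 4·10 + 12)/6 = 60/6 = 10; σ²_E = ((12−8)/6)² = 0.444
te_F = (2 + 4·6 + 16)/6 = 42/6 = 7; σ²_F = ((16−2)/6)² = 5.444
te_G = (2 + 4·3 + 4)/6 = 18/6 = 3; σ²_G = ((4−2)/6)² = 0.111
te_H = (12 + 4·13 + 14)/6 = 78/6 = 13; σ²_H = ((14−12)/6)² = 0.111
te_I = (3 + 4·5 + 13)/6 = 36/6 = 6; σ²_I = ((13−3)/6)² = 2.778
te_J = (5 + 4·11 + 17)/6 = 66/6 = 11; σ²_J = ((17−5)/6)² = 4.000

Forward pass:
ES_A = 0; EF_A = 11
ES_B = 0; EF_B = 8
ES_C = max(EF_A=11, EF_B=8) = 11; EF_C = 11+8 = 19
ES_D = 11; EF_D = 11+4 = 15
ES_E = 11; EF_E = 11+10 = 21
ES_F = 8; EF_F = 8+7 = 15
ES_G = 11; EF_G = 11+3 = 14
ES_H = 19; EF_H = 19+13 = 32
ES_I = max(EF_A=11, EF_F=15) = 15; EF_I = 15+6 = 21
ES_J = max(EF_B=8, EF_D=15, EF_E=21, EF_G=14, EF_H=32, EF_I=21) = 32; EF_J = 32+11 = 43
Expected project duration μ = 43 hours. Critical path: A → C → H → J.

Variance along critical path = 4.000 + 2.778 + 0.111 + 4.000 = 10.889; σ = √10.889 = 3.300 hours.
Z = (48 − 43) / 3.300 = 1.515
P(T ≤ 48) = Φ(1.515) ≈ 0.935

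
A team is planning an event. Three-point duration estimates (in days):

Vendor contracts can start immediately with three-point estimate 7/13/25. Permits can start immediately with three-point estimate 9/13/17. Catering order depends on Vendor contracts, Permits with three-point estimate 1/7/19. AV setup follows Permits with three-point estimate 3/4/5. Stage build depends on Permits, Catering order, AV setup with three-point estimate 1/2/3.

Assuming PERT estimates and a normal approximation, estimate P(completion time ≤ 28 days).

te_Vendor contracts = (7 + 4·13 + 25)/6 = 84/6 = 14; σ²_Vendor contracts = ((25−7)/6)² = 9.000
te_Permits = (9 + 4·13 + 17)/6 = 78/6 = 13; σ²_Permits = ((17−9)/6)² = 1.778
te_Catering order = (1 + 4·7 + 19)/6 = 48/6 = 8; σ²_Catering order = ((19−1)/6)² = 9.000
te_AV setup = (3 + 4·4 + 5)/6 = 24/6 = 4; σ²_AV setup = ((5−3)/6)² = 0.111
te_Stage build = (1 + 4·2 + 3)/6 = 12/6 = 2; σ²_Stage build = ((3−1)/6)² = 0.111

Forward pass:
ES_Vendor contracts = 0; EF_Vendor contracts = 14
ES_Permits = 0; EF_Permits = 13
ES_Catering order = max(EF_Vendor contracts=14, EF_Permits=13) = 14; EF_Catering order = 14+8 = 22
ES_AV setup = 13; EF_AV setup = 13+4 = 17
ES_Stage build = max(EF_Permits=13, EF_Catering order=22, EF_AV setup=17) = 22; EF_Stage build = 22+2 = 24
Expected project duration μ = 24 days. Critical path: Vendor contracts → Catering order → Stage build.

Variance along critical path = 9.000 + 9.000 + 0.111 = 18.111; σ = √18.111 = 4.256 days.
Z = (28 − 24) / 4.256 = 0.940
P(T ≤ 28) = Φ(0.940) ≈ 0.826

0.826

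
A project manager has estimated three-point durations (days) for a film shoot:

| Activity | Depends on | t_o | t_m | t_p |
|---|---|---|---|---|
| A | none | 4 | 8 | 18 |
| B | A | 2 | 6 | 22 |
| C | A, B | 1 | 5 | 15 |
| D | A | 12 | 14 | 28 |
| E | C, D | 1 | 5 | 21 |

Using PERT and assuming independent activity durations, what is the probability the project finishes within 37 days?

te_A = (4 + 4·8 + 18)/6 = 54/6 = 9; σ²_A = ((18−4)/6)² = 5.444
te_B = (2 + 4·6 + 22)/6 = 48/6 = 8; σ²_B = ((22−2)/6)² = 11.111
te_C = (1 + 4·5 + 15)/6 = 36/6 = 6; σ²_C = ((15−1)/6)² = 5.444
te_D = (12 + 4·14 + 28)/6 = 96/6 = 16; σ²_D = ((28−12)/6)² = 7.111
te_E = (1 + 4·5 + 21)/6 = 42/6 = 7; σ²_E = ((21−1)/6)² = 11.111

Forward pass:
ES_A = 0; EF_A = 9
ES_B = 9; EF_B = 9+8 = 17
ES_C = max(EF_A=9, EF_B=17) = 17; EF_C = 17+6 = 23
ES_D = 9; EF_D = 9+16 = 25
ES_E = max(EF_C=23, EF_D=25) = 25; EF_E = 25+7 = 32
Expected project duration μ = 32 days. Critical path: A → D → E.

Variance along critical path = 5.444 + 7.111 + 11.111 = 23.667; σ = √23.667 = 4.865 days.
Z = (37 − 32) / 4.865 = 1.028
P(T ≤ 37) = Φ(1.028) ≈ 0.848

0.848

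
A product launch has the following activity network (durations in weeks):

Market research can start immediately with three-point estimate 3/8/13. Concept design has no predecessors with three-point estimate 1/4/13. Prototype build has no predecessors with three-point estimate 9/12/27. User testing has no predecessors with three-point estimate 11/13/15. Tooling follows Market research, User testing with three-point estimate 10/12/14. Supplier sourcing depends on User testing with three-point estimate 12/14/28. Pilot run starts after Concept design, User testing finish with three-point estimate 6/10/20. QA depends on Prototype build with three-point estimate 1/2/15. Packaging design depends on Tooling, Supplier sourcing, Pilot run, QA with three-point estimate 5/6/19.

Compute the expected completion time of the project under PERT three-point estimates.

37 weeks

te_Market research = (3 + 4·8 + 13)/6 = 48/6 = 8
te_Concept design = (1 + 4·4 + 13)/6 = 30/6 = 5
te_Prototype build = (9 + 4·12 + 27)/6 = 84/6 = 14
te_User testing = (11 + 4·13 + 15)/6 = 78/6 = 13
te_Tooling = (10 + 4·12 + 14)/6 = 72/6 = 12
te_Supplier sourcing = (12 + 4·14 + 28)/6 = 96/6 = 16
te_Pilot run = (6 + 4·10 + 20)/6 = 66/6 = 11
te_QA = (1 + 4·2 + 15)/6 = 24/6 = 4
te_Packaging design = (5 + 4·6 + 19)/6 = 48/6 = 8

Forward pass:
ES_Market research = 0; EF_Market research = 8
ES_Concept design = 0; EF_Concept design = 5
ES_Prototype build = 0; EF_Prototype build = 14
ES_User testing = 0; EF_User testing = 13
ES_Tooling = max(EF_Market research=8, EF_User testing=13) = 13; EF_Tooling = 13+12 = 25
ES_Supplier sourcing = 13; EF_Supplier sourcing = 13+16 = 29
ES_Pilot run = max(EF_Concept design=5, EF_User testing=13) = 13; EF_Pilot run = 13+11 = 24
ES_QA = 14; EF_QA = 14+4 = 18
ES_Packaging design = max(EF_Tooling=25, EF_Supplier sourcing=29, EF_Pilot run=24, EF_QA=18) = 29; EF_Packaging design = 29+8 = 37
Expected project duration μ = 37 weeks. Critical path: User testing → Supplier sourcing → Packaging design.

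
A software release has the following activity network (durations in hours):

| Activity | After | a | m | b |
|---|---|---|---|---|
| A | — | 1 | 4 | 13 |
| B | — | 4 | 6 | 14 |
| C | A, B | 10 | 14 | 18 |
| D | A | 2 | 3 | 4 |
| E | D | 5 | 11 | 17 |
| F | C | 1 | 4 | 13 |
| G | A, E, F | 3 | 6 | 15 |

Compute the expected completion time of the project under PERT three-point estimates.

te_A = (1 + 4·4 + 13)/6 = 30/6 = 5
te_B = (4 + 4·6 + 14)/6 = 42/6 = 7
te_C = (10 + 4·14 + 18)/6 = 84/6 = 14
te_D = (2 + 4·3 + 4)/6 = 18/6 = 3
te_E = (5 + 4·11 + 17)/6 = 66/6 = 11
te_F = (1 + 4·4 + 13)/6 = 30/6 = 5
te_G = (3 + 4·6 + 15)/6 = 42/6 = 7

Forward pass:
ES_A = 0; EF_A = 5
ES_B = 0; EF_B = 7
ES_C = max(EF_A=5, EF_B=7) = 7; EF_C = 7+14 = 21
ES_D = 5; EF_D = 5+3 = 8
ES_E = 8; EF_E = 8+11 = 19
ES_F = 21; EF_F = 21+5 = 26
ES_G = max(EF_A=5, EF_E=19, EF_F=26) = 26; EF_G = 26+7 = 33
Expected project duration μ = 33 hours. Critical path: B → C → F → G.

33 hours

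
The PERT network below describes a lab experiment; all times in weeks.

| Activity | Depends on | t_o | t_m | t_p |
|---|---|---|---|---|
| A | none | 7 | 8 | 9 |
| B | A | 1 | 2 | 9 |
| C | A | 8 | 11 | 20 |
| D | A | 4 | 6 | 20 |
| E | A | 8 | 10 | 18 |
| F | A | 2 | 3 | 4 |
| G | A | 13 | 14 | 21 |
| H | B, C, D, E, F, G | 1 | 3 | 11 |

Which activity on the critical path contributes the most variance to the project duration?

H

te_A = (7 + 4·8 + 9)/6 = 48/6 = 8; σ²_A = ((9−7)/6)² = 0.111
te_B = (1 + 4·2 + 9)/6 = 18/6 = 3; σ²_B = ((9−1)/6)² = 1.778
te_C = (8 + 4·11 + 20)/6 = 72/6 = 12; σ²_C = ((20−8)/6)² = 4.000
te_D = (4 + 4·6 + 20)/6 = 48/6 = 8; σ²_D = ((20−4)/6)² = 7.111
te_E = (8 + 4·10 + 18)/6 = 66/6 = 11; σ²_E = ((18−8)/6)² = 2.778
te_F = (2 + 4·3 + 4)/6 = 18/6 = 3; σ²_F = ((4−2)/6)² = 0.111
te_G = (13 + 4·14 + 21)/6 = 90/6 = 15; σ²_G = ((21−13)/6)² = 1.778
te_H = (1 + 4·3 + 11)/6 = 24/6 = 4; σ²_H = ((11−1)/6)² = 2.778

Forward pass:
ES_A = 0; EF_A = 8
ES_B = 8; EF_B = 8+3 = 11
ES_C = 8; EF_C = 8+12 = 20
ES_D = 8; EF_D = 8+8 = 16
ES_E = 8; EF_E = 8+11 = 19
ES_F = 8; EF_F = 8+3 = 11
ES_G = 8; EF_G = 8+15 = 23
ES_H = max(EF_B=11, EF_C=20, EF_D=16, EF_E=19, EF_F=11, EF_G=23) = 23; EF_H = 23+4 = 27
Expected project duration μ = 27 weeks. Critical path: A → G → H.

Variances on critical path: σ²_A=0.111, σ²_G=1.778, σ²_H=2.778.
Largest is σ²_H = 2.778.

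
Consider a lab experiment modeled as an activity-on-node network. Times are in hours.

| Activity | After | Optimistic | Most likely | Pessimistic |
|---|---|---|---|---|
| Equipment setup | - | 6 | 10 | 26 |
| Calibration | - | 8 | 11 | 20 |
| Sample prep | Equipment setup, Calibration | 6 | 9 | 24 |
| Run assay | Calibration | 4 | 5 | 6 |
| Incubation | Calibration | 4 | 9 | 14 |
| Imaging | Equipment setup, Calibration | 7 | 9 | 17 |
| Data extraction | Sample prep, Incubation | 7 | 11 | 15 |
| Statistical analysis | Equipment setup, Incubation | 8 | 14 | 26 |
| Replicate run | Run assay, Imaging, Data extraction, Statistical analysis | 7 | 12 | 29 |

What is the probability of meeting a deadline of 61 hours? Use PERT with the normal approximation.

te_Equipment setup = (6 + 4·10 + 26)/6 = 72/6 = 12; σ²_Equipment setup = ((26−6)/6)² = 11.111
te_Calibration = (8 + 4·11 + 20)/6 = 72/6 = 12; σ²_Calibration = ((20−8)/6)² = 4.000
te_Sample prep = (6 + 4·9 + 24)/6 = 66/6 = 11; σ²_Sample prep = ((24−6)/6)² = 9.000
te_Run assay = (4 + 4·5 + 6)/6 = 30/6 = 5; σ²_Run assay = ((6−4)/6)² = 0.111
te_Incubation = (4 + 4·9 + 14)/6 = 54/6 = 9; σ²_Incubation = ((14−4)/6)² = 2.778
te_Imaging = (7 + 4·9 + 17)/6 = 60/6 = 10; σ²_Imaging = ((17−7)/6)² = 2.778
te_Data extraction = (7 + 4·11 + 15)/6 = 66/6 = 11; σ²_Data extraction = ((15−7)/6)² = 1.778
te_Statistical analysis = (8 + 4·14 + 26)/6 = 90/6 = 15; σ²_Statistical analysis = ((26−8)/6)² = 9.000
te_Replicate run = (7 + 4·12 + 29)/6 = 84/6 = 14; σ²_Replicate run = ((29−7)/6)² = 13.444

Forward pass:
ES_Equipment setup = 0; EF_Equipment setup = 12
ES_Calibration = 0; EF_Calibration = 12
ES_Sample prep = max(EF_Equipment setup=12, EF_Calibration=12) = 12; EF_Sample prep = 12+11 = 23
ES_Run assay = 12; EF_Run assay = 12+5 = 17
ES_Incubation = 12; EF_Incubation = 12+9 = 21
ES_Imaging = max(EF_Equipment setup=12, EF_Calibration=12) = 12; EF_Imaging = 12+10 = 22
ES_Data extraction = max(EF_Sample prep=23, EF_Incubation=21) = 23; EF_Data extraction = 23+11 = 34
ES_Statistical analysis = max(EF_Equipment setup=12, EF_Incubation=21) = 21; EF_Statistical analysis = 21+15 = 36
ES_Replicate run = max(EF_Run assay=17, EF_Imaging=22, EF_Data extraction=34, EF_Statistical analysis=36) = 36; EF_Replicate run = 36+14 = 50
Expected project duration μ = 50 hours. Critical path: Calibration → Incubation → Statistical analysis → Replicate run.

Variance along critical path = 4.000 + 2.778 + 9.000 + 13.444 = 29.222; σ = √29.222 = 5.406 hours.
Z = (61 − 50) / 5.406 = 2.035
P(T ≤ 61) = Φ(2.035) ≈ 0.979

0.979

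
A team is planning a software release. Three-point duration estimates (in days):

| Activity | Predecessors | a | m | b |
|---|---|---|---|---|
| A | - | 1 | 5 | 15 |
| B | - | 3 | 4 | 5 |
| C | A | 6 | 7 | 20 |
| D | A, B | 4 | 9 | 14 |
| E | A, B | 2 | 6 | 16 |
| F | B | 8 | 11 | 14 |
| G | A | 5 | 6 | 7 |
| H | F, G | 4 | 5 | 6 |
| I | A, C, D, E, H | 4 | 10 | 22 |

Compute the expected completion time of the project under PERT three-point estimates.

te_A = (1 + 4·5 + 15)/6 = 36/6 = 6
te_B = (3 + 4·4 + 5)/6 = 24/6 = 4
te_C = (6 + 4·7 + 20)/6 = 54/6 = 9
te_D = (4 + 4·9 + 14)/6 = 54/6 = 9
te_E = (2 + 4·6 + 16)/6 = 42/6 = 7
te_F = (8 + 4·11 + 14)/6 = 66/6 = 11
te_G = (5 + 4·6 + 7)/6 = 36/6 = 6
te_H = (4 + 4·5 + 6)/6 = 30/6 = 5
te_I = (4 + 4·10 + 22)/6 = 66/6 = 11

Forward pass:
ES_A = 0; EF_A = 6
ES_B = 0; EF_B = 4
ES_C = 6; EF_C = 6+9 = 15
ES_D = max(EF_A=6, EF_B=4) = 6; EF_D = 6+9 = 15
ES_E = max(EF_A=6, EF_B=4) = 6; EF_E = 6+7 = 13
ES_F = 4; EF_F = 4+11 = 15
ES_G = 6; EF_G = 6+6 = 12
ES_H = max(EF_F=15, EF_G=12) = 15; EF_H = 15+5 = 20
ES_I = max(EF_A=6, EF_C=15, EF_D=15, EF_E=13, EF_H=20) = 20; EF_I = 20+11 = 31
Expected project duration μ = 31 days. Critical path: B → F → H → I.

31 days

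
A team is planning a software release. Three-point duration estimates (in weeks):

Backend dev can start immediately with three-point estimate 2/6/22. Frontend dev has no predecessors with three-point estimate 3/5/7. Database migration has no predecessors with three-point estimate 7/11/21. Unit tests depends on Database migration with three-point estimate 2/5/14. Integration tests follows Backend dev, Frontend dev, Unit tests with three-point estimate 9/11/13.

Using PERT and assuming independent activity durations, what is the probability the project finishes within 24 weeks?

0.056

te_Backend dev = (2 + 4·6 + 22)/6 = 48/6 = 8; σ²_Backend dev = ((22−2)/6)² = 11.111
te_Frontend dev = (3 + 4·5 + 7)/6 = 30/6 = 5; σ²_Frontend dev = ((7−3)/6)² = 0.444
te_Database migration = (7 + 4·11 + 21)/6 = 72/6 = 12; σ²_Database migration = ((21−7)/6)² = 5.444
te_Unit tests = (2 + 4·5 + 14)/6 = 36/6 = 6; σ²_Unit tests = ((14−2)/6)² = 4.000
te_Integration tests = (9 + 4·11 + 13)/6 = 66/6 = 11; σ²_Integration tests = ((13−9)/6)² = 0.444

Forward pass:
ES_Backend dev = 0; EF_Backend dev = 8
ES_Frontend dev = 0; EF_Frontend dev = 5
ES_Database migration = 0; EF_Database migration = 12
ES_Unit tests = 12; EF_Unit tests = 12+6 = 18
ES_Integration tests = max(EF_Backend dev=8, EF_Frontend dev=5, EF_Unit tests=18) = 18; EF_Integration tests = 18+11 = 29
Expected project duration μ = 29 weeks. Critical path: Database migration → Unit tests → Integration tests.

Variance along critical path = 5.444 + 4.000 + 0.444 = 9.889; σ = √9.889 = 3.145 weeks.
Z = (24 − 29) / 3.145 = -1.590
P(T ≤ 24) = Φ(-1.590) ≈ 0.056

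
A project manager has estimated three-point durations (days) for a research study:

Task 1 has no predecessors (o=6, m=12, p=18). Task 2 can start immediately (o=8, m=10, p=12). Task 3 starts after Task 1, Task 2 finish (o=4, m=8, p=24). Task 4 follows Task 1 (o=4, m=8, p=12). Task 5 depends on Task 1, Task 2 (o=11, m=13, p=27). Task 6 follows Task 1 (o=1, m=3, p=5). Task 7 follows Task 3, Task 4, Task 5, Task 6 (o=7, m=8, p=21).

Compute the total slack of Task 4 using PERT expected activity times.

7 days

te_Task 1 = (6 + 4·12 + 18)/6 = 72/6 = 12
te_Task 2 = (8 + 4·10 + 12)/6 = 60/6 = 10
te_Task 3 = (4 + 4·8 + 24)/6 = 60/6 = 10
te_Task 4 = (4 + 4·8 + 12)/6 = 48/6 = 8
te_Task 5 = (11 + 4·13 + 27)/6 = 90/6 = 15
te_Task 6 = (1 + 4·3 + 5)/6 = 18/6 = 3
te_Task 7 = (7 + 4·8 + 21)/6 = 60/6 = 10

Forward pass:
ES_Task 1 = 0; EF_Task 1 = 12
ES_Task 2 = 0; EF_Task 2 = 10
ES_Task 3 = max(EF_Task 1=12, EF_Task 2=10) = 12; EF_Task 3 = 12+10 = 22
ES_Task 4 = 12; EF_Task 4 = 12+8 = 20
ES_Task 5 = max(EF_Task 1=12, EF_Task 2=10) = 12; EF_Task 5 = 12+15 = 27
ES_Task 6 = 12; EF_Task 6 = 12+3 = 15
ES_Task 7 = max(EF_Task 3=22, EF_Task 4=20, EF_Task 5=27, EF_Task 6=15) = 27; EF_Task 7 = 27+10 = 37
Expected project duration μ = 37 days. Critical path: Task 1 → Task 5 → Task 7.

Backward pass:
LF_Task 7 = 37; LS_Task 7 = 37−10 = 27
LF_Task 6 = LS_Task 7 = 27; LS_Task 6 = 27−3 = 24
LF_Task 5 = LS_Task 7 = 27; LS_Task 5 = 27−15 = 12
LF_Task 4 = LS_Task 7 = 27; LS_Task 4 = 27−8 = 19
LF_Task 3 = LS_Task 7 = 27; LS_Task 3 = 27−10 = 17
LF_Task 2 = min(LS_Task 3=17, LS_Task 5=12) = 12; LS_Task 2 = 12−10 = 2
LF_Task 1 = min(LS_Task 3=17, LS_Task 4=19, LS_Task 5=12, LS_Task 6=24) = 12; LS_Task 1 = 12−12 = 0
Slack_Task 4 = LS_Task 4 − ES_Task 4 = 19 − 12 = 7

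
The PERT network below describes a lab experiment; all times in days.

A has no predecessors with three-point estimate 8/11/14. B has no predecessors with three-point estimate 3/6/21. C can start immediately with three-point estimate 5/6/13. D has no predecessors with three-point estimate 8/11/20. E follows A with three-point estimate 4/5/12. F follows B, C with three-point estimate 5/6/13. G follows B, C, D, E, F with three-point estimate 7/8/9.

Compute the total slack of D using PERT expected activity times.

te_A = (8 + 4·11 + 14)/6 = 66/6 = 11
te_B = (3 + 4·6 + 21)/6 = 48/6 = 8
te_C = (5 + 4·6 + 13)/6 = 42/6 = 7
te_D = (8 + 4·11 + 20)/6 = 72/6 = 12
te_E = (4 + 4·5 + 12)/6 = 36/6 = 6
te_F = (5 + 4·6 + 13)/6 = 42/6 = 7
te_G = (7 + 4·8 + 9)/6 = 48/6 = 8

Forward pass:
ES_A = 0; EF_A = 11
ES_B = 0; EF_B = 8
ES_C = 0; EF_C = 7
ES_D = 0; EF_D = 12
ES_E = 11; EF_E = 11+6 = 17
ES_F = max(EF_B=8, EF_C=7) = 8; EF_F = 8+7 = 15
ES_G = max(EF_B=8, EF_C=7, EF_D=12, EF_E=17, EF_F=15) = 17; EF_G = 17+8 = 25
Expected project duration μ = 25 days. Critical path: A → E → G.

Backward pass:
LF_G = 25; LS_G = 25−8 = 17
LF_F = LS_G = 17; LS_F = 17−7 = 10
LF_E = LS_G = 17; LS_E = 17−6 = 11
LF_D = LS_G = 17; LS_D = 17−12 = 5
LF_C = min(LS_F=10, LS_G=17) = 10; LS_C = 10−7 = 3
LF_B = min(LS_F=10, LS_G=17) = 10; LS_B = 10−8 = 2
LF_A = LS_E = 11; LS_A = 11−11 = 0
Slack_D = LS_D − ES_D = 5 − 0 = 5

5 days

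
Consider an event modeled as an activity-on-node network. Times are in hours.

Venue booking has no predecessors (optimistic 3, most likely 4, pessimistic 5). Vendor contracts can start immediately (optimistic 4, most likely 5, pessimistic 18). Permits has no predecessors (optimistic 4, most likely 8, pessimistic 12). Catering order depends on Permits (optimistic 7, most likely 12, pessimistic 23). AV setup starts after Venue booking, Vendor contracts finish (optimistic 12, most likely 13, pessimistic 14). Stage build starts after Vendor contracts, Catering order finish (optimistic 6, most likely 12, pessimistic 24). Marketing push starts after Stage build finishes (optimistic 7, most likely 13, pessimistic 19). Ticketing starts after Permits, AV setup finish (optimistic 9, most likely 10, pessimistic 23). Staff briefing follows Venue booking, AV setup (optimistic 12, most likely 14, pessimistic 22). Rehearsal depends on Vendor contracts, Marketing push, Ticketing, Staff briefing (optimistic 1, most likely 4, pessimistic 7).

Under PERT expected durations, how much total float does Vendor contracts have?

12 hours

te_Venue booking = (3 + 4·4 + 5)/6 = 24/6 = 4
te_Vendor contracts = (4 + 4·5 + 18)/6 = 42/6 = 7
te_Permits = (4 + 4·8 + 12)/6 = 48/6 = 8
te_Catering order = (7 + 4·12 + 23)/6 = 78/6 = 13
te_AV setup = (12 + 4·13 + 14)/6 = 78/6 = 13
te_Stage build = (6 + 4·12 + 24)/6 = 78/6 = 13
te_Marketing push = (7 + 4·13 + 19)/6 = 78/6 = 13
te_Ticketing = (9 + 4·10 + 23)/6 = 72/6 = 12
te_Staff briefing = (12 + 4·14 + 22)/6 = 90/6 = 15
te_Rehearsal = (1 + 4·4 + 7)/6 = 24/6 = 4

Forward pass:
ES_Venue booking = 0; EF_Venue booking = 4
ES_Vendor contracts = 0; EF_Vendor contracts = 7
ES_Permits = 0; EF_Permits = 8
ES_Catering order = 8; EF_Catering order = 8+13 = 21
ES_AV setup = max(EF_Venue booking=4, EF_Vendor contracts=7) = 7; EF_AV setup = 7+13 = 20
ES_Stage build = max(EF_Vendor contracts=7, EF_Catering order=21) = 21; EF_Stage build = 21+13 = 34
ES_Marketing push = 34; EF_Marketing push = 34+13 = 47
ES_Ticketing = max(EF_Permits=8, EF_AV setup=20) = 20; EF_Ticketing = 20+12 = 32
ES_Staff briefing = max(EF_Venue booking=4, EF_AV setup=20) = 20; EF_Staff briefing = 20+15 = 35
ES_Rehearsal = max(EF_Vendor contracts=7, EF_Marketing push=47, EF_Ticketing=32, EF_Staff briefing=35) = 47; EF_Rehearsal = 47+4 = 51
Expected project duration μ = 51 hours. Critical path: Permits → Catering order → Stage build → Marketing push → Rehearsal.

Backward pass:
LF_Rehearsal = 51; LS_Rehearsal = 51−4 = 47
LF_Staff briefing = LS_Rehearsal = 47; LS_Staff briefing = 47−15 = 32
LF_Ticketing = LS_Rehearsal = 47; LS_Ticketing = 47−12 = 35
LF_Marketing push = LS_Rehearsal = 47; LS_Marketing push = 47−13 = 34
LF_Stage build = LS_Marketing push = 34; LS_Stage build = 34−13 = 21
LF_AV setup = min(LS_Ticketing=35, LS_Staff briefing=32) = 32; LS_AV setup = 32−13 = 19
LF_Catering order = LS_Stage build = 21; LS_Catering order = 21−13 = 8
LF_Permits = min(LS_Catering order=8, LS_Ticketing=35) = 8; LS_Permits = 8−8 = 0
LF_Vendor contracts = min(LS_AV setup=19, LS_Stage build=21, LS_Rehearsal=47) = 19; LS_Vendor contracts = 19−7 = 12
LF_Venue booking = min(LS_AV setup=19, LS_Staff briefing=32) = 19; LS_Venue booking = 19−4 = 15
Slack_Vendor contracts = LS_Vendor contracts − ES_Vendor contracts = 12 − 0 = 12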